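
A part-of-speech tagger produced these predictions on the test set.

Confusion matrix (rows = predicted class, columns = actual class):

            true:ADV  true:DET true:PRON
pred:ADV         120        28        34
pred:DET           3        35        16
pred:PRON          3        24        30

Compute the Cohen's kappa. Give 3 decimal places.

0.410

Observed agreement pₒ = trace/N = 185/293 = 0.6314
Expected agreement pₑ = Σ (rowᵢ·colᵢ)/N² = (126·182 + 87·54 + 80·57)/293² = 0.3750
κ = (pₒ − pₑ)/(1 − pₑ) = (0.6314 − 0.3750)/(1 − 0.3750) = 0.410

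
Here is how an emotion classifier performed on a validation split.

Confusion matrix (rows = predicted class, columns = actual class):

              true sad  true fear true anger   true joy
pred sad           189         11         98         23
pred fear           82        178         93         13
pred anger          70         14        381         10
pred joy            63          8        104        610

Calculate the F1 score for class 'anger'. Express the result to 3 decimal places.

Treat 'anger' as positive and all other classes as negative.
F1 score = 2·TP/(2·TP+FP+FN).
anger: TP=381, FP=70+14+10=94, FN=98+93+104=295 → 762/1151 = 0.6620

0.662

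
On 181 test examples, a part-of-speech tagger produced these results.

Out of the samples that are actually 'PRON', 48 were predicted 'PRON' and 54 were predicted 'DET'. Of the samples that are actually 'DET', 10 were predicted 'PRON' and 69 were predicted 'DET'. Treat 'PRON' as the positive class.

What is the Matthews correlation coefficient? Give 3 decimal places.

0.366

MCC = (TP·TN − FP·FN) / √((TP+FP)(TP+FN)(TN+FP)(TN+FN))
Numerator = 48·69 − 10·54 = 2772
Denominator = √(58·102·79·123) = √57485772 = 7581.9372
MCC = 2772 / 7581.9372 = 0.366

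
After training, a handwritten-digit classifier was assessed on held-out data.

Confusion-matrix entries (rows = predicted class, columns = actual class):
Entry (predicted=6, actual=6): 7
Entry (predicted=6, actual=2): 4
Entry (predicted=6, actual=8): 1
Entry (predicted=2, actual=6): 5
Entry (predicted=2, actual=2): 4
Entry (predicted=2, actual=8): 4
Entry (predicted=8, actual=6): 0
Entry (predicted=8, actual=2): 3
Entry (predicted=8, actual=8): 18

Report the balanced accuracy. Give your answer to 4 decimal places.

Balanced accuracy = mean of per-class recall.
  6: recall = 7/12 = 0.58333
  2: recall = 4/11 = 0.36364
  8: recall = 18/23 = 0.78261
Mean = (0.58333 + 0.36364 + 0.78261) / 3 = 0.5765

0.5765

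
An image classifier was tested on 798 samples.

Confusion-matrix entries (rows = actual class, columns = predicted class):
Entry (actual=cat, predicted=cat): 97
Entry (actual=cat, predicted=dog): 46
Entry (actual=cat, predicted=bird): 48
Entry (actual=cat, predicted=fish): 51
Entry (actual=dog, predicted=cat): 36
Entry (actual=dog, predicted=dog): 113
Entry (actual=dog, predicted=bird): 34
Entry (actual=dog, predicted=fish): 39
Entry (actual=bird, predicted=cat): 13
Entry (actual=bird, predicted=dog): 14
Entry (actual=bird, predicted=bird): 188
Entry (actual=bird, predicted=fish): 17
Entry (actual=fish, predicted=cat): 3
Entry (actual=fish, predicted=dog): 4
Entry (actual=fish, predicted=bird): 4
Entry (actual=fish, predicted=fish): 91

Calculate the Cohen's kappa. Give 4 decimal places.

0.4838

Observed agreement pₒ = trace/N = 489/798 = 0.61278
Expected agreement pₑ = Σ (rowᵢ·colᵢ)/N² = (242·149 + 222·177 + 232·274 + 102·198)/798² = 0.24987
κ = (pₒ − pₑ)/(1 − pₑ) = (0.61278 − 0.24987)/(1 − 0.24987) = 0.4838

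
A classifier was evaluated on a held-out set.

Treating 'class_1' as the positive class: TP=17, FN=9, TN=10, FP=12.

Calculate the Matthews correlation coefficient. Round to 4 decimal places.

MCC = (TP·TN − FP·FN) / √((TP+FP)(TP+FN)(TN+FP)(TN+FN))
Numerator = 17·10 − 12·9 = 62
Denominator = √(29·26·22·19) = √315172 = 561.4018
MCC = 62 / 561.4018 = 0.1104

0.1104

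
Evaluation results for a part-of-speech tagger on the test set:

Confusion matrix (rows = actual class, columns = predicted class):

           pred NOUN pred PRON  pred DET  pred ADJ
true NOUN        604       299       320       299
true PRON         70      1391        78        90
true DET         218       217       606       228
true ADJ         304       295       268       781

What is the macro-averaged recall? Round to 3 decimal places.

Per-class recall (TP/(TP+FN)):
  NOUN: TP=604, FN=299+320+299=918 → 604/1522 = 0.3968
  PRON: TP=1391, FN=70+78+90=238 → 1391/1629 = 0.8539
  DET: TP=606, FN=218+217+228=663 → 606/1269 = 0.4775
  ADJ: TP=781, FN=304+295+268=867 → 781/1648 = 0.4739
Macro-recall = mean = (0.3968 + 0.8539 + 0.4775 + 0.4739) / 4 = 0.551

0.551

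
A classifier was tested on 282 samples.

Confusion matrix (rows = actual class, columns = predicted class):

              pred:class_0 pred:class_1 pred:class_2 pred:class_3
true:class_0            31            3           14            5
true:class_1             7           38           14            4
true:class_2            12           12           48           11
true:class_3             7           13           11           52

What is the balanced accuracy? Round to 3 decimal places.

0.598

Balanced accuracy = mean of per-class recall.
  class_0: recall = 31/53 = 0.5849
  class_1: recall = 38/63 = 0.6032
  class_2: recall = 48/83 = 0.5783
  class_3: recall = 52/83 = 0.6265
Mean = (0.5849 + 0.6032 + 0.5783 + 0.6265) / 4 = 0.598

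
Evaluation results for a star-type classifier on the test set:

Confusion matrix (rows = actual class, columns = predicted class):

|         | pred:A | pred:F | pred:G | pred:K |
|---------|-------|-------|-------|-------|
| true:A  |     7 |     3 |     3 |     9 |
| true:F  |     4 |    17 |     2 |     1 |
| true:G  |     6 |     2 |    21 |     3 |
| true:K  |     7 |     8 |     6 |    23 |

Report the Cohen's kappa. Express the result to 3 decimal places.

0.403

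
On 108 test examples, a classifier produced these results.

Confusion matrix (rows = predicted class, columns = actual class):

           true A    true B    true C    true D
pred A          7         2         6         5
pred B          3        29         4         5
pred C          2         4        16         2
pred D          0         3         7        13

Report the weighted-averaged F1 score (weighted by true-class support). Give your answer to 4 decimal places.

Per-class F1 score (2·TP/(2·TP+FP+FN)):
  A: TP=7, FP=2+6+5=13, FN=3+2+0=5 → 14/32 = 0.43750
  B: TP=29, FP=3+4+5=12, FN=2+4+3=9 → 58/79 = 0.73418
  C: TP=16, FP=2+4+2=8, FN=6+4+7=17 → 32/57 = 0.56140
  D: TP=13, FP=0+3+7=10, FN=5+5+2=12 → 26/48 = 0.54167
Weighted-F1 score = Σ (supportᵢ/N)·F1 scoreᵢ with N=108: (12/108)·0.43750 + (38/108)·0.73418 + (33/108)·0.56140 + (25/108)·0.54167 = 0.6039

0.6039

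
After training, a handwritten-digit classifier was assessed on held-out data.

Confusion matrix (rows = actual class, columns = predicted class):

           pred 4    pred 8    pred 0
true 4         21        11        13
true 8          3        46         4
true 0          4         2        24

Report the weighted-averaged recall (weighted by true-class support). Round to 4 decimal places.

Per-class recall (TP/(TP+FN)):
  4: TP=21, FN=11+13=24 → 21/45 = 0.46667
  8: TP=46, FN=3+4=7 → 46/53 = 0.86792
  0: TP=24, FN=4+2=6 → 24/30 = 0.80000
Weighted-recall = Σ (supportᵢ/N)·recallᵢ with N=128: (45/128)·0.46667 + (53/128)·0.86792 + (30/128)·0.80000 = 0.7109

0.7109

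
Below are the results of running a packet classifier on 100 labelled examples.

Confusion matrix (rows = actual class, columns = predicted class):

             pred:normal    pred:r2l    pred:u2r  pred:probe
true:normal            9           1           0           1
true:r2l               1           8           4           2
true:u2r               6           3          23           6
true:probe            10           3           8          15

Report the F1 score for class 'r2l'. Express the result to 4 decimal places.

Take TP from the diagonal, FP from the rest of the 'r2l' prediction marginal, FN from the rest of the 'r2l' actual marginal.
F1 score = 2·TP/(2·TP+FP+FN).
r2l: TP=8, FP=1+3+3=7, FN=1+4+2=7 → 16/30 = 0.53333

0.5333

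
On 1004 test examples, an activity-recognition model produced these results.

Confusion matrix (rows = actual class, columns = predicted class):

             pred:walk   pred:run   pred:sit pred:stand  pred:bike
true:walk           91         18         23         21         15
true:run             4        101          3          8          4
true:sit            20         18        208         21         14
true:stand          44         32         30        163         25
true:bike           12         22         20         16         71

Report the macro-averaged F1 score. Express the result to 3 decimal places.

Per-class F1 score (2·TP/(2·TP+FP+FN)):
  walk: TP=91, FP=4+20+44+12=80, FN=18+23+21+15=77 → 182/339 = 0.5369
  run: TP=101, FP=18+18+32+22=90, FN=4+3+8+4=19 → 202/311 = 0.6495
  sit: TP=208, FP=23+3+30+20=76, FN=20+18+21+14=73 → 416/565 = 0.7363
  stand: TP=163, FP=21+8+21+16=66, FN=44+32+30+25=131 → 326/523 = 0.6233
  bike: TP=71, FP=15+4+14+25=58, FN=12+22+20+16=70 → 142/270 = 0.5259
Macro-F1 score = mean = (0.5369 + 0.6495 + 0.7363 + 0.6233 + 0.5259) / 5 = 0.614

0.614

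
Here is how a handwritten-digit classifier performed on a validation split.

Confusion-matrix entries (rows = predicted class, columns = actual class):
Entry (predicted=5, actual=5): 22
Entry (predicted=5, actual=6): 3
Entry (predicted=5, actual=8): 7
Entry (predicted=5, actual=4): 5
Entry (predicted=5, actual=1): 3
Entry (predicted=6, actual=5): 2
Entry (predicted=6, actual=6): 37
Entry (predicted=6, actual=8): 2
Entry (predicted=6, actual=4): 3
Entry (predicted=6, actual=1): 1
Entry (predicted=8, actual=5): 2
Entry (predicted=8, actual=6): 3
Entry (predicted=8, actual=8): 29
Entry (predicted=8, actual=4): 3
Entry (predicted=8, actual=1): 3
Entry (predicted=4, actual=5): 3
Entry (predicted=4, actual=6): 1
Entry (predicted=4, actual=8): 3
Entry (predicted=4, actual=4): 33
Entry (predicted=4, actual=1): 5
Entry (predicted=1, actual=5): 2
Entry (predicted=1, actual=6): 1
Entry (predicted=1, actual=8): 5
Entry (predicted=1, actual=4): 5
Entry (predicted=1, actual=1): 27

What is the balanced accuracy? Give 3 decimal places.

Balanced accuracy = mean of per-class recall.
  5: recall = 22/31 = 0.7097
  6: recall = 37/45 = 0.8222
  8: recall = 29/46 = 0.6304
  4: recall = 33/49 = 0.6735
  1: recall = 27/39 = 0.6923
Mean = (0.7097 + 0.8222 + 0.6304 + 0.6735 + 0.6923) / 5 = 0.706

0.706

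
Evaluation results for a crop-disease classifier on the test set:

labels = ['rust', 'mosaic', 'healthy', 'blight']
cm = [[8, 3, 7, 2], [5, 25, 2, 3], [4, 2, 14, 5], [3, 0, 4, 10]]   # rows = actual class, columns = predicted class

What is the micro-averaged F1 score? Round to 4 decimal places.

Micro-averaging pools counts across classes: ΣTP=57, ΣFP=40, ΣFN=40.
Micro-F1 score = 2·TP/(2·TP+FP+FN) on pooled counts = 0.5876 (equals overall accuracy in single-label multiclass).

0.5876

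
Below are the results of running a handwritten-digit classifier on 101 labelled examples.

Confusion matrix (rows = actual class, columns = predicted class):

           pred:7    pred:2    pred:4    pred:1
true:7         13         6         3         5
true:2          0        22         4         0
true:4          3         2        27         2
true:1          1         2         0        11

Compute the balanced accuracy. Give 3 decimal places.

0.727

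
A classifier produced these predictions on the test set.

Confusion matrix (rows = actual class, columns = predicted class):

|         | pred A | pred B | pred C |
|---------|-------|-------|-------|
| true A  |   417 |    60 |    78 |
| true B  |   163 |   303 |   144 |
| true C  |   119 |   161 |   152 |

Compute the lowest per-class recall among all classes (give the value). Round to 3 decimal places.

Per-class recall (TP/(TP+FN)):
  A: TP=417, FN=60+78=138 → 417/555 = 0.7514
  B: TP=303, FN=163+144=307 → 303/610 = 0.4967
  C: TP=152, FN=119+161=280 → 152/432 = 0.3519
Lowest is class 'C' with recall = 0.352.

0.352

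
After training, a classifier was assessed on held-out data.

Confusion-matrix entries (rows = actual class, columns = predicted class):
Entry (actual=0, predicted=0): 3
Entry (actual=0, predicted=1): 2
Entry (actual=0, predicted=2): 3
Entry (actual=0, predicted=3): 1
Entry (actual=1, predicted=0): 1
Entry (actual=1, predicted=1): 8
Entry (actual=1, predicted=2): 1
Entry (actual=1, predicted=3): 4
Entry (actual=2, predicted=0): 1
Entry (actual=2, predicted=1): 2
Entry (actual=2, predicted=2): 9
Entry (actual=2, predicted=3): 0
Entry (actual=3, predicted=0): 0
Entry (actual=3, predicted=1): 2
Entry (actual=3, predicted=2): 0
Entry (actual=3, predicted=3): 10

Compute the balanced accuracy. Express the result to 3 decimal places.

Balanced accuracy = mean of per-class recall.
  0: recall = 3/9 = 0.3333
  1: recall = 8/14 = 0.5714
  2: recall = 9/12 = 0.7500
  3: recall = 10/12 = 0.8333
Mean = (0.3333 + 0.5714 + 0.7500 + 0.8333) / 4 = 0.622

0.622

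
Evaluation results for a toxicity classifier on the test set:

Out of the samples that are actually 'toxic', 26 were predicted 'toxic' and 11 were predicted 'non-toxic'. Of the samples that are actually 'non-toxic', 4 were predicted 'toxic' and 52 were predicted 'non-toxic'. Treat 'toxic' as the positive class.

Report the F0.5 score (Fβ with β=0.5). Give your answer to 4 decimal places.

Fβ = (1+β²)·TP / ((1+β²)·TP + β²·FN + FP), with β²=1/4
= 1.25·26 / (1.25·26 + 0.25·11 + 4) = 0.8280

0.8280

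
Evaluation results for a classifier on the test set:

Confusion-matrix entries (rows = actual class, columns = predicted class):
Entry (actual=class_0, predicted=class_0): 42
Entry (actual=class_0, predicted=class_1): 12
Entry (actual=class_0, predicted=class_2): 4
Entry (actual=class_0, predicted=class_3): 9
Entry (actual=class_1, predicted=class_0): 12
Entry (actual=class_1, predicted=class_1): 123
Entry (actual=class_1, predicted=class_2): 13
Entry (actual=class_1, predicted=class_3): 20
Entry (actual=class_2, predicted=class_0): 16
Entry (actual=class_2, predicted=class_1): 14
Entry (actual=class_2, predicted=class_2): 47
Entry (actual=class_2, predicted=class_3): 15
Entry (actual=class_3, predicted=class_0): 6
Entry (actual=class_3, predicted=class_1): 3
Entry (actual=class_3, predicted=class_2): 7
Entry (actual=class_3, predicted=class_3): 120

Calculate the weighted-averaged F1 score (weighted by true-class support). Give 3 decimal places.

0.714

Per-class F1 score (2·TP/(2·TP+FP+FN)):
  class_0: TP=42, FP=12+16+6=34, FN=12+4+9=25 → 84/143 = 0.5874
  class_1: TP=123, FP=12+14+3=29, FN=12+13+20=45 → 246/320 = 0.7688
  class_2: TP=47, FP=4+13+7=24, FN=16+14+15=45 → 94/163 = 0.5767
  class_3: TP=120, FP=9+20+15=44, FN=6+3+7=16 → 240/300 = 0.8000
Weighted-F1 score = Σ (supportᵢ/N)·F1 scoreᵢ with N=463: (67/463)·0.5874 + (168/463)·0.7688 + (92/463)·0.5767 + (136/463)·0.8000 = 0.714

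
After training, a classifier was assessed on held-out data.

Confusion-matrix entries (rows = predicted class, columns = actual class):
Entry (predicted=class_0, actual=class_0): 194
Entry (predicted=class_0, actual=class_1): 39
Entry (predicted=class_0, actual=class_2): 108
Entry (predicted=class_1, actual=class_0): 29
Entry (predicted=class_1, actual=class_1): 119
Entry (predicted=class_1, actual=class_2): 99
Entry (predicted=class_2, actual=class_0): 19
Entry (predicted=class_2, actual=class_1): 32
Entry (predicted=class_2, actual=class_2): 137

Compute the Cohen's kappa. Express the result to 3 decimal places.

Observed agreement pₒ = trace/N = 450/776 = 0.5799
Expected agreement pₑ = Σ (rowᵢ·colᵢ)/N² = (242·341 + 190·247 + 344·188)/776² = 0.3224
κ = (pₒ − pₑ)/(1 − pₑ) = (0.5799 − 0.3224)/(1 − 0.3224) = 0.380

0.380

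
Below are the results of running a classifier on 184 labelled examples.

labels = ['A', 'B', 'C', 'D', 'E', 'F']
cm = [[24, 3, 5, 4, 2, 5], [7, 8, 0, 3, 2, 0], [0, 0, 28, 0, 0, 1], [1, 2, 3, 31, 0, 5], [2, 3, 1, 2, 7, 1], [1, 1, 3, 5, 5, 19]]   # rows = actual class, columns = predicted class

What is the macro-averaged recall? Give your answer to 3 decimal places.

0.610

Per-class recall (TP/(TP+FN)):
  A: TP=24, FN=3+5+4+2+5=19 → 24/43 = 0.5581
  B: TP=8, FN=7+0+3+2+0=12 → 8/20 = 0.4000
  C: TP=28, FN=0+0+0+0+1=1 → 28/29 = 0.9655
  D: TP=31, FN=1+2+3+0+5=11 → 31/42 = 0.7381
  E: TP=7, FN=2+3+1+2+1=9 → 7/16 = 0.4375
  F: TP=19, FN=1+1+3+5+5=15 → 19/34 = 0.5588
Macro-recall = mean = (0.5581 + 0.4000 + 0.9655 + 0.7381 + 0.4375 + 0.5588) / 6 = 0.610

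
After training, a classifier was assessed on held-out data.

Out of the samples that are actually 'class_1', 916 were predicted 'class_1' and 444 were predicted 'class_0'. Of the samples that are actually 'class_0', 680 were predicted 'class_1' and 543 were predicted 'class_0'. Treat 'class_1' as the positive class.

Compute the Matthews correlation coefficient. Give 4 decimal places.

0.1208

MCC = (TP·TN − FP·FN) / √((TP+FP)(TP+FN)(TN+FP)(TN+FN))
Numerator = 916·543 − 680·444 = 195468
Denominator = √(1596·1360·1223·987) = √2620085146560 = 1618667.7073
MCC = 195468 / 1618667.7073 = 0.1208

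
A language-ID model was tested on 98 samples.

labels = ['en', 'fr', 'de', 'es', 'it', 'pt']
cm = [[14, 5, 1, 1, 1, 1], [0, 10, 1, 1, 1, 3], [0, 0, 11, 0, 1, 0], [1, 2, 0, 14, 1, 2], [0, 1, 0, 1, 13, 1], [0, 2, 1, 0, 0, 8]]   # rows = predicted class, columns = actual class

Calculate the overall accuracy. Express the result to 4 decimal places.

Accuracy = trace / total = (14+10+11+14+13+8=70) / 98 = 70/98 = 0.7143

0.7143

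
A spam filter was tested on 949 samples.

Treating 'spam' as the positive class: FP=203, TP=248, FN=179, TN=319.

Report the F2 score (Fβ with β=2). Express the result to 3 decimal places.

0.574

Fβ = (1+β²)·TP / ((1+β²)·TP + β²·FN + FP), with β²=4
= 5·248 / (5·248 + 4·179 + 203) = 0.574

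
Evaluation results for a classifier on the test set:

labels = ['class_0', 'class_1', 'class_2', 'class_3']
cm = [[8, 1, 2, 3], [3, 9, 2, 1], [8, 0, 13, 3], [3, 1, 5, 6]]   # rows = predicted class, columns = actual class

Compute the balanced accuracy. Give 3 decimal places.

0.559

Balanced accuracy = mean of per-class recall.
  class_0: recall = 8/22 = 0.3636
  class_1: recall = 9/11 = 0.8182
  class_2: recall = 13/22 = 0.5909
  class_3: recall = 6/13 = 0.4615
Mean = (0.3636 + 0.8182 + 0.5909 + 0.4615) / 4 = 0.559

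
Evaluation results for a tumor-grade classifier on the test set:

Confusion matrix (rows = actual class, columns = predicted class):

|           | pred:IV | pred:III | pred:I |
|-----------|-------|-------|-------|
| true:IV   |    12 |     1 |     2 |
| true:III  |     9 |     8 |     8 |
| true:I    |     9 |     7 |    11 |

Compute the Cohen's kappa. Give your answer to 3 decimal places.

0.215

Observed agreement pₒ = trace/N = 31/67 = 0.4627
Expected agreement pₑ = Σ (rowᵢ·colᵢ)/N² = (15·30 + 25·16 + 27·21)/67² = 0.3157
κ = (pₒ − pₑ)/(1 − pₑ) = (0.4627 − 0.3157)/(1 − 0.3157) = 0.215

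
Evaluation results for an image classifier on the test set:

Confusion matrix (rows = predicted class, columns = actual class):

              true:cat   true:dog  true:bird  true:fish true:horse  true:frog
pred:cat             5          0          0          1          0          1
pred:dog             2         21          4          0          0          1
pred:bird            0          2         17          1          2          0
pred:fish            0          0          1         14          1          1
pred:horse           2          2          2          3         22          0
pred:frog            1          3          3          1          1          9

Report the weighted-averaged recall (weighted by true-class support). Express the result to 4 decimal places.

0.7154

Per-class recall (TP/(TP+FN)):
  cat: TP=5, FN=2+0+0+2+1=5 → 5/10 = 0.50000
  dog: TP=21, FN=0+2+0+2+3=7 → 21/28 = 0.75000
  bird: TP=17, FN=0+4+1+2+3=10 → 17/27 = 0.62963
  fish: TP=14, FN=1+0+1+3+1=6 → 14/20 = 0.70000
  horse: TP=22, FN=0+0+2+1+1=4 → 22/26 = 0.84615
  frog: TP=9, FN=1+1+0+1+0=3 → 9/12 = 0.75000
Weighted-recall = Σ (supportᵢ/N)·recallᵢ with N=123: (10/123)·0.50000 + (28/123)·0.75000 + (27/123)·0.62963 + (20/123)·0.70000 + (26/123)·0.84615 + (12/123)·0.75000 = 0.7154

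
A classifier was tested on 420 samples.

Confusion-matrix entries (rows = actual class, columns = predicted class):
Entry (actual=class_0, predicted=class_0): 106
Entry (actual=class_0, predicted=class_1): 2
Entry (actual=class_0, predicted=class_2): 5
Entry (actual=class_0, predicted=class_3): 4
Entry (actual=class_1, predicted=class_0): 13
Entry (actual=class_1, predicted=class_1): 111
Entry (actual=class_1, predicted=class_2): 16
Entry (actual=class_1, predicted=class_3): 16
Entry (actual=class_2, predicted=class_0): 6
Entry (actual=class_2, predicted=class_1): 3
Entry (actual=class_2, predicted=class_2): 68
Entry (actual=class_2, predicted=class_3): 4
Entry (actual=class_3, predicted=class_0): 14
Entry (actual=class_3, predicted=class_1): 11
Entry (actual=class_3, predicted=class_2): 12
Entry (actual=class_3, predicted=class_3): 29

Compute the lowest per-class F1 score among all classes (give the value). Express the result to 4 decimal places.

Per-class F1 score (2·TP/(2·TP+FP+FN)):
  class_0: TP=106, FP=13+6+14=33, FN=2+5+4=11 → 212/256 = 0.82813
  class_1: TP=111, FP=2+3+11=16, FN=13+16+16=45 → 222/283 = 0.78445
  class_2: TP=68, FP=5+16+12=33, FN=6+3+4=13 → 136/182 = 0.74725
  class_3: TP=29, FP=4+16+4=24, FN=14+11+12=37 → 58/119 = 0.48739
Lowest is class 'class_3' with F1 score = 0.4874.

0.4874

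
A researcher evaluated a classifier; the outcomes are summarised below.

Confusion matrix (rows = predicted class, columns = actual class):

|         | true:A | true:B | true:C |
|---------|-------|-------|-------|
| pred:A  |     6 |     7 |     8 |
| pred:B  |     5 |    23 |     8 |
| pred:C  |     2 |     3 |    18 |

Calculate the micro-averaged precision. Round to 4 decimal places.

Micro-averaging pools counts across classes: ΣTP=47, ΣFP=33, ΣFN=33.
Micro-precision = TP/(TP+FP) on pooled counts = 0.5875 (equals overall accuracy in single-label multiclass).

0.5875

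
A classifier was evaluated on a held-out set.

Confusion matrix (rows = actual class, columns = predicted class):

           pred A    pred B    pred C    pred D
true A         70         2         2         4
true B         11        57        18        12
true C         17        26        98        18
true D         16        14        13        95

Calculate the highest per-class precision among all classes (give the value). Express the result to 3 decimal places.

0.748

Per-class precision (TP/(TP+FP)):
  A: TP=70, FP=11+17+16=44 → 70/114 = 0.6140
  B: TP=57, FP=2+26+14=42 → 57/99 = 0.5758
  C: TP=98, FP=2+18+13=33 → 98/131 = 0.7481
  D: TP=95, FP=4+12+18=34 → 95/129 = 0.7364
Highest is class 'C' with precision = 0.748.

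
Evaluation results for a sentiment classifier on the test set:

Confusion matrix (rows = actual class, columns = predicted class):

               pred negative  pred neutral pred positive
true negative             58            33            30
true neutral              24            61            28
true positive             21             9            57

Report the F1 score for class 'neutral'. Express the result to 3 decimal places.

0.565

Take TP from the diagonal, FP from the rest of the 'neutral' prediction marginal, FN from the rest of the 'neutral' actual marginal.
F1 score = 2·TP/(2·TP+FP+FN).
neutral: TP=61, FP=33+9=42, FN=24+28=52 → 122/216 = 0.5648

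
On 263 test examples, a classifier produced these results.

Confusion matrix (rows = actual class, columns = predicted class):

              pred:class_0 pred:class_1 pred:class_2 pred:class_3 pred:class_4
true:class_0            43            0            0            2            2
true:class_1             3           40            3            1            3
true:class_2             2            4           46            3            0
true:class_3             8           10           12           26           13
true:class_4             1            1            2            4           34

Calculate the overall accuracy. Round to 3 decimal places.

0.719

Accuracy = trace / total = (43+40+46+26+34=189) / 263 = 189/263 = 0.719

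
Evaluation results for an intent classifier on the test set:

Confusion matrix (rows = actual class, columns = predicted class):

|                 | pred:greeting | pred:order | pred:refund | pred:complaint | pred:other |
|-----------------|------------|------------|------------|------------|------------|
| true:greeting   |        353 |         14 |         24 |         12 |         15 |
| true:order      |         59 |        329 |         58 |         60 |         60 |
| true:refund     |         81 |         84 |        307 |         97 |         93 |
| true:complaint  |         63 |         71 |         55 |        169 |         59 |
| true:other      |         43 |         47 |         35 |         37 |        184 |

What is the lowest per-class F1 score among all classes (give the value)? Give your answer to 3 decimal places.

0.427

Per-class F1 score (2·TP/(2·TP+FP+FN)):
  greeting: TP=353, FP=59+81+63+43=246, FN=14+24+12+15=65 → 706/1017 = 0.6942
  order: TP=329, FP=14+84+71+47=216, FN=59+58+60+60=237 → 658/1111 = 0.5923
  refund: TP=307, FP=24+58+55+35=172, FN=81+84+97+93=355 → 614/1141 = 0.5381
  complaint: TP=169, FP=12+60+97+37=206, FN=63+71+55+59=248 → 338/792 = 0.4268
  other: TP=184, FP=15+60+93+59=227, FN=43+47+35+37=162 → 368/757 = 0.4861
Lowest is class 'complaint' with F1 score = 0.427.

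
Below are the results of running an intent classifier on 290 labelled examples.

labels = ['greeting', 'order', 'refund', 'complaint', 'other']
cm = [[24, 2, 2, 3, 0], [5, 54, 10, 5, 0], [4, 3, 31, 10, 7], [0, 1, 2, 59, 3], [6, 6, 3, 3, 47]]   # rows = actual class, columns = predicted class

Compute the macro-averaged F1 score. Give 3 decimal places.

Per-class F1 score (2·TP/(2·TP+FP+FN)):
  greeting: TP=24, FP=5+4+0+6=15, FN=2+2+3+0=7 → 48/70 = 0.6857
  order: TP=54, FP=2+3+1+6=12, FN=5+10+5+0=20 → 108/140 = 0.7714
  refund: TP=31, FP=2+10+2+3=17, FN=4+3+10+7=24 → 62/103 = 0.6019
  complaint: TP=59, FP=3+5+10+3=21, FN=0+1+2+3=6 → 118/145 = 0.8138
  other: TP=47, FP=0+0+7+3=10, FN=6+6+3+3=18 → 94/122 = 0.7705
Macro-F1 score = mean = (0.6857 + 0.7714 + 0.6019 + 0.8138 + 0.7705) / 5 = 0.729

0.729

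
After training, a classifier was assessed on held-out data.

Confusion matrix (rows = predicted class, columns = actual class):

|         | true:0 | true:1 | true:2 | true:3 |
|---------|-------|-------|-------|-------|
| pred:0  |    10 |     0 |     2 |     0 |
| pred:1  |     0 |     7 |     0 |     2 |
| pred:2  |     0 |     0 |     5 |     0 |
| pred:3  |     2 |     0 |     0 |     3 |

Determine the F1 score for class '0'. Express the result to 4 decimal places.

F1 score = 2·TP/(2·TP+FP+FN).
0: TP=10, FP=0+2+0=2, FN=0+0+2=2 → 20/24 = 0.83333

0.8333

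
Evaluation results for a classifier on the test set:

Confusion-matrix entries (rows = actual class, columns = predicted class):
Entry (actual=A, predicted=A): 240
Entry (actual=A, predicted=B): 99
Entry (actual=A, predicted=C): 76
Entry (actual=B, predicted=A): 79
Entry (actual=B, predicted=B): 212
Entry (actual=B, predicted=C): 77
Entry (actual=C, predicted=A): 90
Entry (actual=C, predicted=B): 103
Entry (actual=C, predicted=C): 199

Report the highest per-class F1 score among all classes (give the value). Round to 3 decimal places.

0.583

Per-class F1 score (2·TP/(2·TP+FP+FN)):
  A: TP=240, FP=79+90=169, FN=99+76=175 → 480/824 = 0.5825
  B: TP=212, FP=99+103=202, FN=79+77=156 → 424/782 = 0.5422
  C: TP=199, FP=76+77=153, FN=90+103=193 → 398/744 = 0.5349
Highest is class 'A' with F1 score = 0.583.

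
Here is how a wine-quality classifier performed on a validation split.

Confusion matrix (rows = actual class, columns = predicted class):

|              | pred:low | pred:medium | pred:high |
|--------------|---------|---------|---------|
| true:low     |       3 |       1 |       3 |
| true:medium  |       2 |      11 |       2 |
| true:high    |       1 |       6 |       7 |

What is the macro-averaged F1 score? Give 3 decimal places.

Per-class F1 score (2·TP/(2·TP+FP+FN)):
  low: TP=3, FP=2+1=3, FN=1+3=4 → 6/13 = 0.4615
  medium: TP=11, FP=1+6=7, FN=2+2=4 → 22/33 = 0.6667
  high: TP=7, FP=3+2=5, FN=1+6=7 → 14/26 = 0.5385
Macro-F1 score = mean = (0.4615 + 0.6667 + 0.5385) / 3 = 0.556

0.556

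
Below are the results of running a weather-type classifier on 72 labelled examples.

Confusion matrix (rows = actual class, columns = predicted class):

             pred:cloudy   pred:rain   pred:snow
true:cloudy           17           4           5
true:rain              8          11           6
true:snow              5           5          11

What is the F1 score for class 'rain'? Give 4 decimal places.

0.4889

Take TP from the diagonal, FP from the rest of the 'rain' prediction marginal, FN from the rest of the 'rain' actual marginal.
F1 score = 2·TP/(2·TP+FP+FN).
rain: TP=11, FP=4+5=9, FN=8+6=14 → 22/45 = 0.48889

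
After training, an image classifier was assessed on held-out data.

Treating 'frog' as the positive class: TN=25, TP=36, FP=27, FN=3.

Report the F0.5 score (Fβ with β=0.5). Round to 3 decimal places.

0.619

Fβ = (1+β²)·TP / ((1+β²)·TP + β²·FN + FP), with β²=1/4
= 1.25·36 / (1.25·36 + 0.25·3 + 27) = 0.619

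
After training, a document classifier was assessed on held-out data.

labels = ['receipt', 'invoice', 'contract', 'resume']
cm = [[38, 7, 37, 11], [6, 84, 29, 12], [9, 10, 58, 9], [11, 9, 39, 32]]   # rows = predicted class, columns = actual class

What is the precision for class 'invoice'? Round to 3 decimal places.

Take TP from the diagonal, FP from the rest of the 'invoice' prediction marginal, FN from the rest of the 'invoice' actual marginal.
precision = TP/(TP+FP).
invoice: TP=84, FP=6+29+12=47 → 84/131 = 0.6412

0.641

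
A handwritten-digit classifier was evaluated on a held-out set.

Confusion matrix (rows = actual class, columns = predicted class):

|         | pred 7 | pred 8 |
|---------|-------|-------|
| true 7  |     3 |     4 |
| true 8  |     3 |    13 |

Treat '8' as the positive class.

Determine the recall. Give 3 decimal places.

0.813

Recall = TP/(TP+FN) = 13/(13+3) = 13/16 = 0.813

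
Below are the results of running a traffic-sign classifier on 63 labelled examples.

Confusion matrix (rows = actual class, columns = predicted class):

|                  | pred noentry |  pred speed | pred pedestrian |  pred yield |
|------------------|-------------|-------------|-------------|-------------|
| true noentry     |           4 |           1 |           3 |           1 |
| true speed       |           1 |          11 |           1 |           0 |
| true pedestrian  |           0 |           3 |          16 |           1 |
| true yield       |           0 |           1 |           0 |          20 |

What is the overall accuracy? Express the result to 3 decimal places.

0.810

Accuracy = trace / total = (4+11+16+20=51) / 63 = 51/63 = 0.810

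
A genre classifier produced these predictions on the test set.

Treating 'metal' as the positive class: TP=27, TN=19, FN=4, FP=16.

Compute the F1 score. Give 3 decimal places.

0.730

Precision = TP/(TP+FP) = 27/43 = 0.6279
Recall = TP/(TP+FN) = 27/31 = 0.8710
F1 = 2·TP/(2·TP+FP+FN) = 54/74 = 0.730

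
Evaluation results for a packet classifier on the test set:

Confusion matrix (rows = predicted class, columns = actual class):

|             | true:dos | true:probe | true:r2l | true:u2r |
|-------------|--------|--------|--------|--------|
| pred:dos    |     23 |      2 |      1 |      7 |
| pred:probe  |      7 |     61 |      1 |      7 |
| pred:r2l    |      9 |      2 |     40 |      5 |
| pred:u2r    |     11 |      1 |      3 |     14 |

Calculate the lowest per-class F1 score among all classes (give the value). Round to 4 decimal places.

0.4516

Per-class F1 score (2·TP/(2·TP+FP+FN)):
  dos: TP=23, FP=2+1+7=10, FN=7+9+11=27 → 46/83 = 0.55422
  probe: TP=61, FP=7+1+7=15, FN=2+2+1=5 → 122/142 = 0.85915
  r2l: TP=40, FP=9+2+5=16, FN=1+1+3=5 → 80/101 = 0.79208
  u2r: TP=14, FP=11+1+3=15, FN=7+7+5=19 → 28/62 = 0.45161
Lowest is class 'u2r' with F1 score = 0.4516.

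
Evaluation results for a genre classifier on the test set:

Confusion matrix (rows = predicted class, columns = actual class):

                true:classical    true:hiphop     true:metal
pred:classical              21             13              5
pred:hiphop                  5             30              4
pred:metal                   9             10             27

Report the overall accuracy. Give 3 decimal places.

Accuracy = trace / total = (21+30+27=78) / 124 = 78/124 = 0.629

0.629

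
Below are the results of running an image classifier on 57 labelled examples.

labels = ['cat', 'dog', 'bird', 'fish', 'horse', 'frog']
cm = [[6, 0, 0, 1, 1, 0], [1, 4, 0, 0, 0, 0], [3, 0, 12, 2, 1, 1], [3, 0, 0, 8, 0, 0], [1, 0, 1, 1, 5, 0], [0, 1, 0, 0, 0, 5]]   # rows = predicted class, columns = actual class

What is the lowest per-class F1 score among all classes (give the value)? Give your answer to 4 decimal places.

0.5455

Per-class F1 score (2·TP/(2·TP+FP+FN)):
  cat: TP=6, FP=0+0+1+1+0=2, FN=1+3+3+1+0=8 → 12/22 = 0.54545
  dog: TP=4, FP=1+0+0+0+0=1, FN=0+0+0+0+1=1 → 8/10 = 0.80000
  bird: TP=12, FP=3+0+2+1+1=7, FN=0+0+0+1+0=1 → 24/32 = 0.75000
  fish: TP=8, FP=3+0+0+0+0=3, FN=1+0+2+1+0=4 → 16/23 = 0.69565
  horse: TP=5, FP=1+0+1+1+0=3, FN=1+0+1+0+0=2 → 10/15 = 0.66667
  frog: TP=5, FP=0+1+0+0+0=1, FN=0+0+1+0+0=1 → 10/12 = 0.83333
Lowest is class 'cat' with F1 score = 0.5455.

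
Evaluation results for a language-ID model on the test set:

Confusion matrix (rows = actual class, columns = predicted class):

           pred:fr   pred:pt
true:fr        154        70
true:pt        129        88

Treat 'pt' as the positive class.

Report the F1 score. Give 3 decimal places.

0.469

Precision = TP/(TP+FP) = 88/158 = 0.5570
Recall = TP/(TP+FN) = 88/217 = 0.4055
F1 = 2·TP/(2·TP+FP+FN) = 176/375 = 0.469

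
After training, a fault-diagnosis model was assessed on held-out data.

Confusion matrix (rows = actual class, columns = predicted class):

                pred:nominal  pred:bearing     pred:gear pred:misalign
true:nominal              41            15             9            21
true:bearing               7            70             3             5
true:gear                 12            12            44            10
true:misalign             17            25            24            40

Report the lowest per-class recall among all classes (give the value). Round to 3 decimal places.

Per-class recall (TP/(TP+FN)):
  nominal: TP=41, FN=15+9+21=45 → 41/86 = 0.4767
  bearing: TP=70, FN=7+3+5=15 → 70/85 = 0.8235
  gear: TP=44, FN=12+12+10=34 → 44/78 = 0.5641
  misalign: TP=40, FN=17+25+24=66 → 40/106 = 0.3774
Lowest is class 'misalign' with recall = 0.377.

0.377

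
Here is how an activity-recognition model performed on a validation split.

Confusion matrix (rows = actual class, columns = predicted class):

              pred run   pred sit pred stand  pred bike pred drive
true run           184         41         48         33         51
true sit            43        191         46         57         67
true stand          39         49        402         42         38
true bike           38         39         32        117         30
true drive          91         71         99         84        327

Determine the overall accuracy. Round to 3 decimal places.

0.541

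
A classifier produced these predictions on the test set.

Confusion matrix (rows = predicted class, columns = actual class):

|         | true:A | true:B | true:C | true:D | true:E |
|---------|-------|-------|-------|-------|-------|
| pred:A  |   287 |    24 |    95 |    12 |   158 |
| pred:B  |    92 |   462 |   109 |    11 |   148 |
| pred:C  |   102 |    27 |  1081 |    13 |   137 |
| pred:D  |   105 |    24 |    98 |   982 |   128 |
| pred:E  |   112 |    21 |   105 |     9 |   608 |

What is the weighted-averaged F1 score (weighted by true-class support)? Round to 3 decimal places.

Per-class F1 score (2·TP/(2·TP+FP+FN)):
  A: TP=287, FP=24+95+12+158=289, FN=92+102+105+112=411 → 574/1274 = 0.4505
  B: TP=462, FP=92+109+11+148=360, FN=24+27+24+21=96 → 924/1380 = 0.6696
  C: TP=1081, FP=102+27+13+137=279, FN=95+109+98+105=407 → 2162/2848 = 0.7591
  D: TP=982, FP=105+24+98+128=355, FN=12+11+13+9=45 → 1964/2364 = 0.8308
  E: TP=608, FP=112+21+105+9=247, FN=158+148+137+128=571 → 1216/2034 = 0.5978
Weighted-F1 score = Σ (supportᵢ/N)·F1 scoreᵢ with N=4950: (698/4950)·0.4505 + (558/4950)·0.6696 + (1488/4950)·0.7591 + (1027/4950)·0.8308 + (1179/4950)·0.5978 = 0.682

0.682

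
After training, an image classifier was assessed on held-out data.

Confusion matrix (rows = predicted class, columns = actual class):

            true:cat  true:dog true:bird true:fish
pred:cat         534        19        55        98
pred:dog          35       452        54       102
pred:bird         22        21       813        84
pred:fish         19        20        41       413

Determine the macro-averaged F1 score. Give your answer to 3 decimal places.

0.786

Per-class F1 score (2·TP/(2·TP+FP+FN)):
  cat: TP=534, FP=19+55+98=172, FN=35+22+19=76 → 1068/1316 = 0.8116
  dog: TP=452, FP=35+54+102=191, FN=19+21+20=60 → 904/1155 = 0.7827
  bird: TP=813, FP=22+21+84=127, FN=55+54+41=150 → 1626/1903 = 0.8544
  fish: TP=413, FP=19+20+41=80, FN=98+102+84=284 → 826/1190 = 0.6941
Macro-F1 score = mean = (0.8116 + 0.7827 + 0.8544 + 0.6941) / 4 = 0.786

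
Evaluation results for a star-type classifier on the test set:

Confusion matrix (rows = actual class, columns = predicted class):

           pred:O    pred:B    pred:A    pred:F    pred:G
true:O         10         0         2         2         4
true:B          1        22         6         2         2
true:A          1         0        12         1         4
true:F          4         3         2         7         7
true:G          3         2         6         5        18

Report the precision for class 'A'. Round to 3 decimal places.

precision = TP/(TP+FP).
A: TP=12, FP=2+6+2+6=16 → 12/28 = 0.4286

0.429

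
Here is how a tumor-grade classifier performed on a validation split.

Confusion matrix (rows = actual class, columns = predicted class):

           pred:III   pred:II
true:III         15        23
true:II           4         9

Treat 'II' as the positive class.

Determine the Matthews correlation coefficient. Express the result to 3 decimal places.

MCC = (TP·TN − FP·FN) / √((TP+FP)(TP+FN)(TN+FP)(TN+FN))
Numerator = 9·15 − 23·4 = 43
Denominator = √(32·13·38·19) = √300352 = 548.0438
MCC = 43 / 548.0438 = 0.078

0.078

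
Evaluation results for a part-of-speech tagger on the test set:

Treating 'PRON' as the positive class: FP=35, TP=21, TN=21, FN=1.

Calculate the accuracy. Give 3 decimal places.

Accuracy = (TP+TN)/N = (21+21)/78 = 0.538

0.538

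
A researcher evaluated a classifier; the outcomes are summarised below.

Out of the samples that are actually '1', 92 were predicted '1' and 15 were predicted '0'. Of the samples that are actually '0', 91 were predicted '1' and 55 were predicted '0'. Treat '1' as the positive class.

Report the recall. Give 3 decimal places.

0.860

Recall = TP/(TP+FN) = 92/(92+15) = 92/107 = 0.860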